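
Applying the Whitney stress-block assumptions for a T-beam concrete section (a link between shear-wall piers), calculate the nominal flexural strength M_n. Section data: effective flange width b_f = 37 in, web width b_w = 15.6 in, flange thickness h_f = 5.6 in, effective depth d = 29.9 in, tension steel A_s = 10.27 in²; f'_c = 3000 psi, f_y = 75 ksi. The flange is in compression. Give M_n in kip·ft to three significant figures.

M_n ≈ 1620 kip·ft

Tension: T = A_s f_y = 10.27 × 75 = 770.25 kips.
Try a within the flange: a = T/(0.85 f'_c b_f) = 770.25/(0.85 × 3 × 37) = 8.164 in.
a = 8.164 > h_f = 5.6 in: the block extends into the web. Split into flange-overhang and web parts.
C_f = 0.85 f'_c (b_f − b_w) h_f = 0.85 × 3 × (37 − 15.6) × 5.6 = 305.6 kips.
Remaining web compression depth: a_w = (T − C_f)/(0.85 f'_c b_w) = (770.25 − 305.6)/(0.85 × 3 × 15.6) = 11.680 in.
M_n = C_f(d − h_f/2) + (T − C_f)(d − a_w/2) = 305.6 × (29.9 − 2.8) + 464.65 × (29.9 − 5.84) = 8281.8 + 11179.5 = 19461.3 kip·in.
M_n = 19461.3/12 = 1621.78 kip·ft.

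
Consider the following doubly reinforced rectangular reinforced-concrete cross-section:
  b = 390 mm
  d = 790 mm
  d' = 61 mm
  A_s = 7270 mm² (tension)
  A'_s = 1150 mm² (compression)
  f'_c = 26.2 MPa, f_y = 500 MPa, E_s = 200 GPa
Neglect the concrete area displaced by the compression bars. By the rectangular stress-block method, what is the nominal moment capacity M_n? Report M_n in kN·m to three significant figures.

M_n ≈ 2300 kN·m

Assume both tension and compression steel yield.
Net tension couple steel: A_s − A'_s = 6120 mm².
a = (A_s − A'_s) f_y / (0.85 f'_c b) = 3060000/(0.85 × 26.2 × 390) = 352.32 mm.
c = a/β₁ = 352.32/0.85 = 414.49 mm; ε'_s = 0.003(c − d')/c = 0.0026 ≥ f_y/E_s = 0.0025, so compression steel does yield.
M_n = (A_s − A'_s) f_y (d − a/2) + A'_s f_y (d − d') = [3060000 × (790 − 176.16) + 575000 × (790 − 61)] × 10⁻⁶ = 1878.35 + 419.18 = 2297.53 kN·m.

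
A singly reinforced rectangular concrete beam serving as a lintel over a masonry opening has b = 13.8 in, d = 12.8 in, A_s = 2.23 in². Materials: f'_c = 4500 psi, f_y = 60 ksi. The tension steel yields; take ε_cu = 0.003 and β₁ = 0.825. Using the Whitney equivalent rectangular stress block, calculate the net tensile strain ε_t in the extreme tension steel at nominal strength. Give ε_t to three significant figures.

ε_t ≈ 0.00950

a = A_s f_y/(0.85 f'_c b) = 2.535 in.
β₁ = 0.825, so c = a/β₁ = 2.535/0.825 = 3.073 in.
From the linear strain diagram with ε_cu = 0.003: ε_t = 0.003 (d − c)/c = 0.003 × (12.8 − 3.073)/3.073 = 0.00950.
Since ε_t ≥ 0.005, the section is tension-controlled.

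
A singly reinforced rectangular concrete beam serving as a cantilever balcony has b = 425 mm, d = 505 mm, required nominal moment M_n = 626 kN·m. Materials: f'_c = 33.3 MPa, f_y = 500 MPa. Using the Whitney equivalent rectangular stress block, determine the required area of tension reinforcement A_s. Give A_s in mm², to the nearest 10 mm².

A_s ≈ 2800 mm²

With M_n = 0.85 f'_c a b (d − a/2), solve the quadratic for a:
a = d − √(d² − 2M_n/(0.85 f'_c b)) = 505 − √(505² − 2 × 626×10⁶/(0.85 × 33.3 × 425)) = 116.48 mm.
A_s = 0.85 f'_c a b / f_y = 0.85 × 33.3 × 116.48 × 425 / 500 = 2802.4 mm².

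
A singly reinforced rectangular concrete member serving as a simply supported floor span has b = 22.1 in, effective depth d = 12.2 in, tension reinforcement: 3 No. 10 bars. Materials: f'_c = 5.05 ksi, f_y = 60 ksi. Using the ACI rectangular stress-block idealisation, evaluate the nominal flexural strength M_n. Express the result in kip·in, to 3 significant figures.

M_n ≈ 2510 kip·in

A_s = 3 × 1.27 = 3.81 in².
T = A_s f_y = 3.81 × 60 = 228.6 kips.
a = T/(0.85 f'_c b) = 228.6/(0.85 × 5.05 × 22.1) = 2.410 in.
M_n = T(d − a/2) = 228.6 × (12.2 − 1.205) = 2513.5 kip·in.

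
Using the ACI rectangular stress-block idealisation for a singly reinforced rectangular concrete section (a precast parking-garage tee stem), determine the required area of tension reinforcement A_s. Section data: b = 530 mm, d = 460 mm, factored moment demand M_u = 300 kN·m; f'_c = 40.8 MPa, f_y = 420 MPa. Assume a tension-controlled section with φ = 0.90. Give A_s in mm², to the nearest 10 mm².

M_n = M_u/φ = 300/0.90 = 333.333 kN·m.
With M_n = 0.85 f'_c a b (d − a/2), solve the quadratic for a:
a = d − √(d² − 2M_n/(0.85 f'_c b)) = 460 − √(460² − 2 × 333.333×10⁶/(0.85 × 40.8 × 530)) = 41.28 mm.
A_s = 0.85 f'_c a b / f_y = 0.85 × 40.8 × 41.28 × 530 / 420 = 1806.5 mm².

A_s ≈ 1810 mm²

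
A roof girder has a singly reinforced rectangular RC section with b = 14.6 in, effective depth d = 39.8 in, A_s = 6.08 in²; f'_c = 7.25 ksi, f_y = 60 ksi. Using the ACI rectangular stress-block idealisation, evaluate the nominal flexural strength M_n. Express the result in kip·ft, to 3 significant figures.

T = A_s f_y = 6.08 × 60 = 364.8 kips.
a = T/(0.85 f'_c b) = 364.8/(0.85 × 7.25 × 14.6) = 4.055 in.
M_n = T(d − a/2) = 364.8 × (39.8 − 2.0275) = 13779.4 kip·in = 13779.4/12 = 1148.28 kip·ft.

M_n ≈ 1150 kip·ft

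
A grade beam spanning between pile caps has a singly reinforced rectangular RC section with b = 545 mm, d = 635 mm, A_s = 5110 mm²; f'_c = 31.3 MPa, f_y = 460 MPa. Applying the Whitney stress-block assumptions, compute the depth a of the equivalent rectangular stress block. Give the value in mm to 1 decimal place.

a ≈ 162.1 mm

T = A_s f_y = 5110 × 460 = 2350600 N = 2350.6 kN.
Setting C = 0.85 f'_c a b equal to T: a = 2350600/(0.85 × 31.3 × 545) = 162.1 mm.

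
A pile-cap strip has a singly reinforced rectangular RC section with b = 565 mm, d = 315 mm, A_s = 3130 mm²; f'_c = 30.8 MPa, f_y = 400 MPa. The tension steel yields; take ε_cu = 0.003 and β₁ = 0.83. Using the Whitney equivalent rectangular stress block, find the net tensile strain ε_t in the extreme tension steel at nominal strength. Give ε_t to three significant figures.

ε_t ≈ 0.00627

a = A_s f_y/(0.85 f'_c b) = 84.64 mm.
β₁ = 0.83, so c = a/β₁ = 84.64/0.83 = 101.98 mm.
From the linear strain diagram with ε_cu = 0.003: ε_t = 0.003 (d − c)/c = 0.003 × (315 − 101.98)/101.98 = 0.00627.
Since ε_t ≥ 0.005, the section is tension-controlled.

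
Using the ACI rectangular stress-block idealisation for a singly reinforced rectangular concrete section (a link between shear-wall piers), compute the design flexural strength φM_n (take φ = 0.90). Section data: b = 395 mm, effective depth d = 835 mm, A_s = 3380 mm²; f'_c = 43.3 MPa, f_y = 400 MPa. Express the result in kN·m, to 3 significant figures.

φM_n ≈ 959 kN·m

T = A_s f_y = 3380 × 400 = 1352000 N = 1352 kN.
From C = T: a = T/(0.85 f'_c b) = 1352000/(0.85 × 43.3 × 395) = 93.00 mm.
M_n = T(d − a/2) = 1352 kN × (835 − 46.5) mm = 1066.05 kN·m.
φM_n = 0.90 × 1066.05 = 959.45 kN·m.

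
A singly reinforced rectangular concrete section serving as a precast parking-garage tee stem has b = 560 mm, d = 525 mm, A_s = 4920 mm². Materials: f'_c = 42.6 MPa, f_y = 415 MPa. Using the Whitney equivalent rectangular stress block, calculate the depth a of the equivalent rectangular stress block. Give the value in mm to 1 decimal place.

a ≈ 100.7 mm

T = A_s f_y = 4920 × 415 = 2041800 N = 2041.8 kN.
Setting C = 0.85 f'_c a b equal to T: a = 2041800/(0.85 × 42.6 × 560) = 100.7 mm.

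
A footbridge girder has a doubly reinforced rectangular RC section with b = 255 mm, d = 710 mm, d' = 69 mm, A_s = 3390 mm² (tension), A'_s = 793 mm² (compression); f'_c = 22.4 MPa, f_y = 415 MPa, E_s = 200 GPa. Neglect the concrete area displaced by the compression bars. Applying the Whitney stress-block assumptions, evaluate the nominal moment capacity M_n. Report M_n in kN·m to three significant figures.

Assume both tension and compression steel yield.
Net tension couple steel: A_s − A'_s = 2597 mm².
a = (A_s − A'_s) f_y / (0.85 f'_c b) = 1077755/(0.85 × 22.4 × 255) = 221.98 mm.
c = a/β₁ = 221.98/0.85 = 261.15 mm; ε'_s = 0.003(c − d')/c = 0.0022 ≥ f_y/E_s = 0.0021, so compression steel does yield.
M_n = (A_s − A'_s) f_y (d − a/2) + A'_s f_y (d − d') = [1077755 × (710 − 110.99) + 329095 × (710 − 69)] × 10⁻⁶ = 645.59 + 210.95 = 856.54 kN·m.

M_n ≈ 857 kN·m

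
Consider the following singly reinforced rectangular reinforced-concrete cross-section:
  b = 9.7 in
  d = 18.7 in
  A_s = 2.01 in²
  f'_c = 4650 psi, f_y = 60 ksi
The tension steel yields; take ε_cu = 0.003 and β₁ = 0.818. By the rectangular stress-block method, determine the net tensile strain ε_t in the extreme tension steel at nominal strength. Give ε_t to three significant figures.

ε_t ≈ 0.0116

a = A_s f_y/(0.85 f'_c b) = 3.146 in.
β₁ = 0.818, so c = a/β₁ = 3.146/0.818 = 3.846 in.
From the linear strain diagram with ε_cu = 0.003: ε_t = 0.003 (d − c)/c = 0.003 × (18.7 − 3.846)/3.846 = 0.0116.
Since ε_t ≥ 0.005, the section is tension-controlled.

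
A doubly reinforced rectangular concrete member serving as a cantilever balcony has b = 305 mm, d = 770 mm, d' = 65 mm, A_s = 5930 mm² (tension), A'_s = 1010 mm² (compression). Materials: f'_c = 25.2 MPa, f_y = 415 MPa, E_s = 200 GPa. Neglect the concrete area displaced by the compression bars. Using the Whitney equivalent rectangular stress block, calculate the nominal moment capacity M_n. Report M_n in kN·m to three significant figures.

Assume both tension and compression steel yield.
Net tension couple steel: A_s − A'_s = 4920 mm².
a = (A_s − A'_s) f_y / (0.85 f'_c b) = 2041800/(0.85 × 25.2 × 305) = 312.53 mm.
c = a/β₁ = 312.53/0.85 = 367.68 mm; ε'_s = 0.003(c − d')/c = 0.0025 ≥ f_y/E_s = 0.0021, so compression steel does yield.
M_n = (A_s − A'_s) f_y (d − a/2) + A'_s f_y (d − d') = [2041800 × (770 − 156.265) + 419150 × (770 − 65)] × 10⁻⁶ = 1253.12 + 295.50 = 1548.62 kN·m.

M_n ≈ 1550 kN·m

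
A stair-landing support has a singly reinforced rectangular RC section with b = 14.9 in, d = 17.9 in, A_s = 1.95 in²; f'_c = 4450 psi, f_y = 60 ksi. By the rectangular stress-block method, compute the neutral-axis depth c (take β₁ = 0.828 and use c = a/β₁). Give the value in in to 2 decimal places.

T = A_s f_y = 1.95 × 60 = 117 kips.
a = T/(0.85 f'_c b) = 117/(0.85 × 4.45 × 14.9) = 2.0760 in.
With β₁ = 0.828, c = a/β₁ = 2.0760/0.828 = 2.51 in.

c ≈ 2.51 in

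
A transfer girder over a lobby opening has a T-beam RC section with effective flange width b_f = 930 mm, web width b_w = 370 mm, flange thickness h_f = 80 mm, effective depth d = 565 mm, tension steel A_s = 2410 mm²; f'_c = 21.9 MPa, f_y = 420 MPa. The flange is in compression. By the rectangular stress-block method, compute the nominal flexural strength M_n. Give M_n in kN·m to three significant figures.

Tension: T = A_s f_y = 2410 × 420 = 1012200 N.
Try a within the flange: a = T/(0.85 f'_c b_f) = 1012200/(0.85 × 21.9 × 930) = 58.47 mm.
Since a = 58.47 ≤ h_f = 80 mm, the stress block lies entirely in the flange; analyse as a rectangular beam of width b_f.
M_n = T(d − a/2) = 1012200 × (565 − 29.235) = 542.30 × 10⁶ N·mm.
M_n = 542.30 kN·m.

M_n ≈ 542 kN·m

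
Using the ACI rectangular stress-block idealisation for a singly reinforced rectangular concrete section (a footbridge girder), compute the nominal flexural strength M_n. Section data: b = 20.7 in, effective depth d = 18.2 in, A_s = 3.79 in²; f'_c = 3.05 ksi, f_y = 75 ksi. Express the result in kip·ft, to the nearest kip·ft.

M_n ≈ 368 kip·ft

T = A_s f_y = 3.79 × 75 = 284.25 kips.
a = T/(0.85 f'_c b) = 284.25/(0.85 × 3.05 × 20.7) = 5.297 in.
M_n = T(d − a/2) = 284.25 × (18.2 − 2.6485) = 4420.5 kip·in = 4420.5/12 = 368.38 kip·ft.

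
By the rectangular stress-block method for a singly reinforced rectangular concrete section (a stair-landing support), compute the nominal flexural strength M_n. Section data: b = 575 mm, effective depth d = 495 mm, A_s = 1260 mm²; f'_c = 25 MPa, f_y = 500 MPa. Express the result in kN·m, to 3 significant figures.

M_n ≈ 296 kN·m

T = A_s f_y = 1260 × 500 = 630000 N = 630 kN.
From C = T: a = T/(0.85 f'_c b) = 630000/(0.85 × 25 × 575) = 51.56 mm.
M_n = T(d − a/2) = 630 kN × (495 − 25.78) mm = 295.61 kN·m.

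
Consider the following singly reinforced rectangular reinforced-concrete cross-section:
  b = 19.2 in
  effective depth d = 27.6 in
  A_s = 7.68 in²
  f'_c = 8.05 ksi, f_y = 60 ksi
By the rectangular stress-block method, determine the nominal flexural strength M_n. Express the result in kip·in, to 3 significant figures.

M_n ≈ 11900 kip·in

T = A_s f_y = 7.68 × 60 = 460.8 kips.
a = T/(0.85 f'_c b) = 460.8/(0.85 × 8.05 × 19.2) = 3.507 in.
M_n = T(d − a/2) = 460.8 × (27.6 − 1.7535) = 11910.1 kip·in.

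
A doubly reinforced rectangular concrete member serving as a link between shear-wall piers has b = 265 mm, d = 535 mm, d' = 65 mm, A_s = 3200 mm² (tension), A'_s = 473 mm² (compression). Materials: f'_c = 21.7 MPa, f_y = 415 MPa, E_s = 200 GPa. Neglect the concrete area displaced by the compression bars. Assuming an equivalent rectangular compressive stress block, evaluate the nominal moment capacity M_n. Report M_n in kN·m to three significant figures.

M_n ≈ 567 kN·m

Assume both tension and compression steel yield.
Net tension couple steel: A_s − A'_s = 2727 mm².
a = (A_s − A'_s) f_y / (0.85 f'_c b) = 1131705/(0.85 × 21.7 × 265) = 231.53 mm.
c = a/β₁ = 231.53/0.85 = 272.39 mm; ε'_s = 0.003(c − d')/c = 0.0023 ≥ f_y/E_s = 0.0021, so compression steel does yield.
M_n = (A_s − A'_s) f_y (d − a/2) + A'_s f_y (d − d') = [1131705 × (535 − 115.765) + 196295 × (535 − 65)] × 10⁻⁶ = 474.45 + 92.26 = 566.71 kN·m.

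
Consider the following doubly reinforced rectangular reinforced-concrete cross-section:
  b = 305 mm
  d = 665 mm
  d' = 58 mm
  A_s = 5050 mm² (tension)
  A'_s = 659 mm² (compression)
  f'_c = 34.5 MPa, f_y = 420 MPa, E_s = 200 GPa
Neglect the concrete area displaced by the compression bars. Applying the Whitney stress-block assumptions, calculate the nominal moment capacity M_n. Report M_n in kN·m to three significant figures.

M_n ≈ 1200 kN·m

Assume both tension and compression steel yield.
Net tension couple steel: A_s − A'_s = 4391 mm².
a = (A_s − A'_s) f_y / (0.85 f'_c b) = 1844220/(0.85 × 34.5 × 305) = 206.19 mm.
c = a/β₁ = 206.19/0.804 = 256.46 mm; ε'_s = 0.003(c − d')/c = 0.0023 ≥ f_y/E_s = 0.0021, so compression steel does yield.
M_n = (A_s − A'_s) f_y (d − a/2) + A'_s f_y (d − d') = [1844220 × (665 − 103.095) + 276780 × (665 − 58)] × 10⁻⁶ = 1036.28 + 168.01 = 1204.29 kN·m.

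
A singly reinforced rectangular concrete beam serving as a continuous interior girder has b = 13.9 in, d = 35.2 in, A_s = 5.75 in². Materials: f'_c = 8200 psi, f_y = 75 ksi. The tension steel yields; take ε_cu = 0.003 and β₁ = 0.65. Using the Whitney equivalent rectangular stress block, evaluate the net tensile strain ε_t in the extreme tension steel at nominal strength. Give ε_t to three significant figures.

ε_t ≈ 0.0124

a = A_s f_y/(0.85 f'_c b) = 4.451 in.
β₁ = 0.65, so c = a/β₁ = 4.451/0.65 = 6.848 in.
From the linear strain diagram with ε_cu = 0.003: ε_t = 0.003 (d − c)/c = 0.003 × (35.2 − 6.848)/6.848 = 0.0124.
Since ε_t ≥ 0.005, the section is tension-controlled.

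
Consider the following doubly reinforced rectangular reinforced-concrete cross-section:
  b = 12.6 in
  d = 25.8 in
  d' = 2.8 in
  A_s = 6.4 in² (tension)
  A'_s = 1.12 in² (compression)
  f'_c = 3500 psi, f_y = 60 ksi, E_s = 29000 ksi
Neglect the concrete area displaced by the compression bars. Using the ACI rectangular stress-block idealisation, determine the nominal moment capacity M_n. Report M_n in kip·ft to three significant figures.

Assume both steels yield.
a = (A_s − A'_s) f_y/(0.85 f'_c b) = (6.4 − 1.12) × 60/(0.85 × 3.5 × 12.6) = 8.451 in.
c = a/β₁ = 8.451/0.85 = 9.942 in; ε'_s = 0.003(c − d')/c = 0.0022 ≥ ε_y = 0.0021, so the compression steel yields.
M_n = (A_s − A'_s) f_y (d − a/2) + A'_s f_y (d − d') = 316.8 × (25.8 − 4.2255) + 67.2 × (25.8 − 2.8) = 6834.8 + 1545.6 = 8380.4 kip·in = 8380.4/12 = 698.37 kip·ft.

M_n ≈ 698 kip·ft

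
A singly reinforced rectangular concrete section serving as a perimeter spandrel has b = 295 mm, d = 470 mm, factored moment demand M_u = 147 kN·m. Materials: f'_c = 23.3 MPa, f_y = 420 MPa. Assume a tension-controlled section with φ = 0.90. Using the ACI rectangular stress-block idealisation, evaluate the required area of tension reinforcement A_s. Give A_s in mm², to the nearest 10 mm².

M_n = M_u/φ = 147/0.90 = 163.333 kN·m.
With M_n = 0.85 f'_c a b (d − a/2), solve the quadratic for a:
a = d − √(d² − 2M_n/(0.85 f'_c b)) = 470 − √(470² − 2 × 163.333×10⁶/(0.85 × 23.3 × 295)) = 63.81 mm.
A_s = 0.85 f'_c a b / f_y = 0.85 × 23.3 × 63.81 × 295 / 420 = 887.6 mm².

A_s ≈ 890 mm²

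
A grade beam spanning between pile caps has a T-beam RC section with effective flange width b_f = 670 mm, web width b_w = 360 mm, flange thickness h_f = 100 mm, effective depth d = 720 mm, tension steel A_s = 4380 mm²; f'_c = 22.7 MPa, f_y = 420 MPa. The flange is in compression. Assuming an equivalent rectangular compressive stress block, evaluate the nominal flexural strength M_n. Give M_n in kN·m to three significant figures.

M_n ≈ 1180 kN·m

Tension: T = A_s f_y = 4380 × 420 = 1839600 N.
Try a within the flange: a = T/(0.85 f'_c b_f) = 1839600/(0.85 × 22.7 × 670) = 142.30 mm.
a = 142.30 > h_f = 100 mm: the block extends into the web. Split into flange-overhang and web parts.
C_f = 0.85 f'_c (b_f − b_w) h_f = 0.85 × 22.7 × (670 − 360) × 100 = 598145 N.
Remaining web compression depth: a_w = (T − C_f)/(0.85 f'_c b_w) = (1839600 − 598145)/(0.85 × 22.7 × 360) = 178.72 mm.
M_n = C_f(d − h_f/2) + (T − C_f)(d − a_w/2) = 598145 × (720 − 50) + 1241455 × (720 − 89.36) = 400.76 + 782.91 = 1183.67 × 10⁶ N·mm.
M_n = 1183.67 kN·m.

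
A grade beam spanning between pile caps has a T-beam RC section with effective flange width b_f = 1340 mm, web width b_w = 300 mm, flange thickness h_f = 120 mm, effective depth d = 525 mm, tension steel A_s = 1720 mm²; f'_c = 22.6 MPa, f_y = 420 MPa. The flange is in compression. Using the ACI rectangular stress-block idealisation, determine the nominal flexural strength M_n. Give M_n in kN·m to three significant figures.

Tension: T = A_s f_y = 1720 × 420 = 722400 N.
Try a within the flange: a = T/(0.85 f'_c b_f) = 722400/(0.85 × 22.6 × 1340) = 28.06 mm.
Since a = 28.06 ≤ h_f = 120 mm, the stress block lies entirely in the flange; analyse as a rectangular beam of width b_f.
M_n = T(d − a/2) = 722400 × (525 − 14.03) = 369.12 × 10⁶ N·mm.
M_n = 369.12 kN·m.

M_n ≈ 369 kN·m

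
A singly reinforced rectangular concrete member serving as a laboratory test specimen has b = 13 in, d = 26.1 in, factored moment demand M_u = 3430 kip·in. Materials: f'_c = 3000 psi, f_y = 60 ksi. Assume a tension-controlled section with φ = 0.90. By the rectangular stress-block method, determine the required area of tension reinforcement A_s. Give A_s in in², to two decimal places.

A_s ≈ 2.68 in²

M_n = M_u/φ = 3430/0.90 = 3811.11 kip·in.
From M_n = 0.85 f'_c a b (d − a/2):
a = d − √(d² − 2M_n/(0.85 f'_c b)) = 26.1 − √(26.1² − 2 × 3811.11/(0.85 × 3 × 13)) = 4.857 in.
A_s = 0.85 f'_c a b / f_y = 0.85 × 3 × 4.857 × 13 / 60 = 2.683 in².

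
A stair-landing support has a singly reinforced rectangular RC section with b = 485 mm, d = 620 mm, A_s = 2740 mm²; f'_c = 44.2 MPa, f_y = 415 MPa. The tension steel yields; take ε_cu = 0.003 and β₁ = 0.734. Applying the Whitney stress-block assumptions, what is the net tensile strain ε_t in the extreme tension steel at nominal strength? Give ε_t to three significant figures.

ε_t ≈ 0.0189

a = A_s f_y/(0.85 f'_c b) = 62.40 mm.
β₁ = 0.734, so c = a/β₁ = 62.40/0.734 = 85.01 mm.
From the linear strain diagram with ε_cu = 0.003: ε_t = 0.003 (d − c)/c = 0.003 × (620 − 85.01)/85.01 = 0.0189.
Since ε_t ≥ 0.005, the section is tension-controlled.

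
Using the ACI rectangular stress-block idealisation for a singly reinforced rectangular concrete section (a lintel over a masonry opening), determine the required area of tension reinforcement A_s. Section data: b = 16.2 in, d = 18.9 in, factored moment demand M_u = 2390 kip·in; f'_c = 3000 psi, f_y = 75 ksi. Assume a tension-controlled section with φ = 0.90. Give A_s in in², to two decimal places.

A_s ≈ 2.08 in²

M_n = M_u/φ = 2390/0.90 = 2655.56 kip·in.
From M_n = 0.85 f'_c a b (d − a/2):
a = d − √(d² − 2M_n/(0.85 f'_c b)) = 18.9 − √(18.9² − 2 × 2655.56/(0.85 × 3 × 16.2)) = 3.779 in.
A_s = 0.85 f'_c a b / f_y = 0.85 × 3 × 3.779 × 16.2 / 75 = 2.081 in².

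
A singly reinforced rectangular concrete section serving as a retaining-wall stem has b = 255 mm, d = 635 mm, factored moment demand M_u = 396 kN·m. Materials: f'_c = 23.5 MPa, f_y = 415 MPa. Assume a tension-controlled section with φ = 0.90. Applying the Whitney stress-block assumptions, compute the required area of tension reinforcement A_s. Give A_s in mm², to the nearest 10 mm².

M_n = M_u/φ = 396/0.90 = 440 kN·m.
With M_n = 0.85 f'_c a b (d − a/2), solve the quadratic for a:
a = d − √(d² − 2M_n/(0.85 f'_c b)) = 635 − √(635² − 2 × 440×10⁶/(0.85 × 23.5 × 255)) = 154.94 mm.
A_s = 0.85 f'_c a b / f_y = 0.85 × 23.5 × 154.94 × 255 / 415 = 1901.7 mm².

A_s ≈ 1900 mm²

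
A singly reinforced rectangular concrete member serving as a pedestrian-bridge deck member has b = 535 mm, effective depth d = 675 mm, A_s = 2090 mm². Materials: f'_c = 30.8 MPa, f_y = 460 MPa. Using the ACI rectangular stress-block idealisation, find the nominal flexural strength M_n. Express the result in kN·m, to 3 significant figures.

T = A_s f_y = 2090 × 460 = 961400 N = 961.4 kN.
From C = T: a = T/(0.85 f'_c b) = 961400/(0.85 × 30.8 × 535) = 68.64 mm.
M_n = T(d − a/2) = 961.4 kN × (675 − 34.32) mm = 615.95 kN·m.

M_n ≈ 616 kN·m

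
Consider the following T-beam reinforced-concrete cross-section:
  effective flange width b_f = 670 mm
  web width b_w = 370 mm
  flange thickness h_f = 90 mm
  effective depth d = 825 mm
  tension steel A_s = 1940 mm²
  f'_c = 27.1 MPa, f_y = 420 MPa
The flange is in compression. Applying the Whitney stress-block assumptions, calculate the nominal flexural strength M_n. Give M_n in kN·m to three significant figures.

Tension: T = A_s f_y = 1940 × 420 = 814800 N.
Try a within the flange: a = T/(0.85 f'_c b_f) = 814800/(0.85 × 27.1 × 670) = 52.79 mm.
Since a = 52.79 ≤ h_f = 90 mm, the stress block lies entirely in the flange; analyse as a rectangular beam of width b_f.
M_n = T(d − a/2) = 814800 × (825 − 26.395) = 650.70 × 10⁶ N·mm.
M_n = 650.70 kN·m.

M_n ≈ 651 kN·m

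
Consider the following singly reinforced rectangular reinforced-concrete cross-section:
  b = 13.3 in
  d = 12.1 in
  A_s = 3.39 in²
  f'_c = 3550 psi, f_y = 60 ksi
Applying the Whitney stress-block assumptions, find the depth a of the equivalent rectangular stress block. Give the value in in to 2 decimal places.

T = A_s f_y = 3.39 × 60 = 203.4 kips.
a = T/(0.85 f'_c b) = 203.4/(0.85 × 3.55 × 13.3) = 5.07 in.

a ≈ 5.07 in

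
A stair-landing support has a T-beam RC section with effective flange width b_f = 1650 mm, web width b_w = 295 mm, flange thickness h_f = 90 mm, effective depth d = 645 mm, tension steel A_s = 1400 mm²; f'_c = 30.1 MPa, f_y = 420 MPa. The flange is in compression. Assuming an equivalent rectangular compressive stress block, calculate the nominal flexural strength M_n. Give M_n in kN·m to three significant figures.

M_n ≈ 375 kN·m

Tension: T = A_s f_y = 1400 × 420 = 588000 N.
Try a within the flange: a = T/(0.85 f'_c b_f) = 588000/(0.85 × 30.1 × 1650) = 13.93 mm.
Since a = 13.93 ≤ h_f = 90 mm, the stress block lies entirely in the flange; analyse as a rectangular beam of width b_f.
M_n = T(d − a/2) = 588000 × (645 − 6.965) = 375.16 × 10⁶ N·mm.
M_n = 375.16 kN·m.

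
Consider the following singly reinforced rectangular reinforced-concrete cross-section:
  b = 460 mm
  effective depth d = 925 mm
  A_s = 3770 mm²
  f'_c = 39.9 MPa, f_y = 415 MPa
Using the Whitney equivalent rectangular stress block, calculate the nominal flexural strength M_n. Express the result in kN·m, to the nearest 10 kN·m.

M_n ≈ 1370 kN·m

T = A_s f_y = 3770 × 415 = 1564550 N = 1564.55 kN.
From C = T: a = T/(0.85 f'_c b) = 1564550/(0.85 × 39.9 × 460) = 100.29 mm.
M_n = T(d − a/2) = 1564.55 kN × (925 − 50.145) mm = 1368.75 kN·m.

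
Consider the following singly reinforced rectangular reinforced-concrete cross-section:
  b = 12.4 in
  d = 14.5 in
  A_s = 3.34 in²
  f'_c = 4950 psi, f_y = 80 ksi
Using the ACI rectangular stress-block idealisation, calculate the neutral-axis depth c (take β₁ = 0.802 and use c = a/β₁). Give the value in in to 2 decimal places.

T = A_s f_y = 3.34 × 80 = 267.2 kips.
a = T/(0.85 f'_c b) = 267.2/(0.85 × 4.95 × 12.4) = 5.1214 in.
With β₁ = 0.802, c = a/β₁ = 5.1214/0.802 = 6.39 in.

c ≈ 6.39 in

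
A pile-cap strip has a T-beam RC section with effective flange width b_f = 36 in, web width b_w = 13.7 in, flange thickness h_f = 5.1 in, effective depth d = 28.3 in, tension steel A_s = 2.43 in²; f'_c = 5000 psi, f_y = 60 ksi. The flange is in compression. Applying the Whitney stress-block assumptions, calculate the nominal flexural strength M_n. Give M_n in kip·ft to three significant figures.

Tension: T = A_s f_y = 2.43 × 60 = 145.8 kips.
Try a within the flange: a = T/(0.85 f'_c b_f) = 145.8/(0.85 × 5 × 36) = 0.953 in.
Since a = 0.953 ≤ h_f = 5.1 in, the stress block lies entirely in the flange; analyse as a rectangular beam of width b_f.
M_n = T(d − a/2) = 145.8 × (28.3 − 0.4765) = 4056.7 kip·in.
M_n = 4056.7/12 = 338.06 kip·ft.

M_n ≈ 338 kip·ft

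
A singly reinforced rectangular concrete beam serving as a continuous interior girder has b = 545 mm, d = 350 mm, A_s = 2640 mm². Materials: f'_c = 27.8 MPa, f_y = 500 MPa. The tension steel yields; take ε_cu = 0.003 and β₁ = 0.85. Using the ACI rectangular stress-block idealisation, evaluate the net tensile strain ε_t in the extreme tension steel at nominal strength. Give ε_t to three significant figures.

a = A_s f_y/(0.85 f'_c b) = 102.50 mm.
β₁ = 0.85, so c = a/β₁ = 102.50/0.85 = 120.59 mm.
From the linear strain diagram with ε_cu = 0.003: ε_t = 0.003 (d − c)/c = 0.003 × (350 − 120.59)/120.59 = 0.00571.
Since ε_t ≥ 0.005, the section is tension-controlled.

ε_t ≈ 0.00571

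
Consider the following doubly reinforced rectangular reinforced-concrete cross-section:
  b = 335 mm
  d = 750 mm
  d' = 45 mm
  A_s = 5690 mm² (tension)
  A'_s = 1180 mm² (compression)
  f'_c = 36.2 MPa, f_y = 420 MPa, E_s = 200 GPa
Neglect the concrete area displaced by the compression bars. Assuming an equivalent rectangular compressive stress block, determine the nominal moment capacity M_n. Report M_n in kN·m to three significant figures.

M_n ≈ 1600 kN·m

Assume both tension and compression steel yield.
Net tension couple steel: A_s − A'_s = 4510 mm².
a = (A_s − A'_s) f_y / (0.85 f'_c b) = 1894200/(0.85 × 36.2 × 335) = 183.76 mm.
c = a/β₁ = 183.76/0.791 = 232.31 mm; ε'_s = 0.003(c − d')/c = 0.0024 ≥ f_y/E_s = 0.0021, so compression steel does yield.
M_n = (A_s − A'_s) f_y (d − a/2) + A'_s f_y (d − d') = [1894200 × (750 − 91.88) + 495600 × (750 − 45)] × 10⁻⁶ = 1246.61 + 349.40 = 1596.01 kN·m.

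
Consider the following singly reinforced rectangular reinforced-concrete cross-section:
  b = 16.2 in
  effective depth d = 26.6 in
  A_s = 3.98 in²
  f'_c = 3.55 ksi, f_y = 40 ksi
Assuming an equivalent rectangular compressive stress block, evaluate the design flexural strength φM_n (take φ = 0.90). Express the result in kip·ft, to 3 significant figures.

φM_n ≈ 298 kip·ft

T = A_s f_y = 3.98 × 40 = 159.2 kips.
a = T/(0.85 f'_c b) = 159.2/(0.85 × 3.55 × 16.2) = 3.257 in.
M_n = T(d − a/2) = 159.2 × (26.6 − 1.6285) = 3975.5 kip·in = 3975.5/12 = 331.29 kip·ft.
φM_n = 0.90 × 331.29 = 298.16 kip·ft.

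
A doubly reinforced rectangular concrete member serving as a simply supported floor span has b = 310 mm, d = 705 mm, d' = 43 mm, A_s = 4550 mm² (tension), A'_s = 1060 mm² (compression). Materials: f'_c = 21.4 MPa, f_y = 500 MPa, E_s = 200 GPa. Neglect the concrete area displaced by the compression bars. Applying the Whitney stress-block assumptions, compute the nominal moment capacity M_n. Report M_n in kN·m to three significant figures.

M_n ≈ 1310 kN·m

Assume both tension and compression steel yield.
Net tension couple steel: A_s − A'_s = 3490 mm².
a = (A_s − A'_s) f_y / (0.85 f'_c b) = 1745000/(0.85 × 21.4 × 310) = 309.46 mm.
c = a/β₁ = 309.46/0.85 = 364.07 mm; ε'_s = 0.003(c − d')/c = 0.0026 ≥ f_y/E_s = 0.0025, so compression steel does yield.
M_n = (A_s − A'_s) f_y (d − a/2) + A'_s f_y (d − d') = [1745000 × (705 − 154.73) + 530000 × (705 − 43)] × 10⁻⁶ = 960.22 + 350.86 = 1311.08 kN·m.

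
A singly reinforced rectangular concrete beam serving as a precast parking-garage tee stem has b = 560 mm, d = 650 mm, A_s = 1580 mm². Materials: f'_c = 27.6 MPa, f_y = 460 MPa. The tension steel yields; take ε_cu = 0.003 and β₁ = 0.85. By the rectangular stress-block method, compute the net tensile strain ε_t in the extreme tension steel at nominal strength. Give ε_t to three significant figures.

a = A_s f_y/(0.85 f'_c b) = 55.32 mm.
β₁ = 0.85, so c = a/β₁ = 55.32/0.85 = 65.08 mm.
From the linear strain diagram with ε_cu = 0.003: ε_t = 0.003 (d − c)/c = 0.003 × (650 − 65.08)/65.08 = 0.0270.
Since ε_t ≥ 0.005, the section is tension-controlled.

ε_t ≈ 0.0270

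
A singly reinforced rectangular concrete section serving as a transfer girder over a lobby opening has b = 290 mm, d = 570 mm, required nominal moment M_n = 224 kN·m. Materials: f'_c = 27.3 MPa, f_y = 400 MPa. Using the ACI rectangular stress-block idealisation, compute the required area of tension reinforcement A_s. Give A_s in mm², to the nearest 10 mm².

With M_n = 0.85 f'_c a b (d − a/2), solve the quadratic for a:
a = d − √(d² − 2M_n/(0.85 f'_c b)) = 570 − √(570² − 2 × 224×10⁶/(0.85 × 27.3 × 290)) = 61.74 mm.
A_s = 0.85 f'_c a b / f_y = 0.85 × 27.3 × 61.74 × 290 / 400 = 1038.7 mm².

A_s ≈ 1040 mm²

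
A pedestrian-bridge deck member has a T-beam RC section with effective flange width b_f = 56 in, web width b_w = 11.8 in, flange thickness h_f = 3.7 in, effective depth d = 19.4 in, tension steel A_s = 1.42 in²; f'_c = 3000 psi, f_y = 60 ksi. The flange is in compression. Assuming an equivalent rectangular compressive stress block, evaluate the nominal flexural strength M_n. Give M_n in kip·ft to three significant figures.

Tension: T = A_s f_y = 1.42 × 60 = 85.2 kips.
Try a within the flange: a = T/(0.85 f'_c b_f) = 85.2/(0.85 × 3 × 56) = 0.597 in.
Since a = 0.597 ≤ h_f = 3.7 in, the stress block lies entirely in the flange; analyse as a rectangular beam of width b_f.
M_n = T(d − a/2) = 85.2 × (19.4 − 0.2985) = 1627.4 kip·in.
M_n = 1627.4/12 = 135.62 kip·ft.

M_n ≈ 136 kip·ft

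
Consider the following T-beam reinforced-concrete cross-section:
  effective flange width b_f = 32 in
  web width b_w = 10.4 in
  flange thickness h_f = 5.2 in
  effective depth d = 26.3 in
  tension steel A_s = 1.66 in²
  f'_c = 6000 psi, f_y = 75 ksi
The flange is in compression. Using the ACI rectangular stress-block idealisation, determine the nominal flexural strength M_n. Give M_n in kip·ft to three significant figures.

M_n ≈ 269 kip·ft

Tension: T = A_s f_y = 1.66 × 75 = 124.5 kips.
Try a within the flange: a = T/(0.85 f'_c b_f) = 124.5/(0.85 × 6 × 32) = 0.763 in.
Since a = 0.763 ≤ h_f = 5.2 in, the stress block lies entirely in the flange; analyse as a rectangular beam of width b_f.
M_n = T(d − a/2) = 124.5 × (26.3 − 0.3815) = 3226.9 kip·in.
M_n = 3226.9/12 = 268.91 kip·ft.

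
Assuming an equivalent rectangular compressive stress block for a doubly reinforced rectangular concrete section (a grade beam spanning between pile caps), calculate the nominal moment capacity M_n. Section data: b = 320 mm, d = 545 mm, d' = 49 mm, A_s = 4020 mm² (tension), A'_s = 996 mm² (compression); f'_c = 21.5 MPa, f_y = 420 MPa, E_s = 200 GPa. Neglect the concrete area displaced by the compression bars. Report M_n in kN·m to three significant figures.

Assume both tension and compression steel yield.
Net tension couple steel: A_s − A'_s = 3024 mm².
a = (A_s − A'_s) f_y / (0.85 f'_c b) = 1270080/(0.85 × 21.5 × 320) = 217.18 mm.
c = a/β₁ = 217.18/0.85 = 255.51 mm; ε'_s = 0.003(c − d')/c = 0.0024 ≥ f_y/E_s = 0.0021, so compression steel does yield.
M_n = (A_s − A'_s) f_y (d − a/2) + A'_s f_y (d − d') = [1270080 × (545 − 108.59) + 418320 × (545 − 49)] × 10⁻⁶ = 554.28 + 207.49 = 761.77 kN·m.

M_n ≈ 762 kN·m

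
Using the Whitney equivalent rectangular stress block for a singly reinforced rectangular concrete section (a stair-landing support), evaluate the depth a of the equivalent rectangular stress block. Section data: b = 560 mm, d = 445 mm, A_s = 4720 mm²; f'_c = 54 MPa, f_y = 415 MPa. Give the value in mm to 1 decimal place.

a ≈ 76.2 mm

T = A_s f_y = 4720 × 415 = 1958800 N = 1958.8 kN.
Setting C = 0.85 f'_c a b equal to T: a = 1958800/(0.85 × 54 × 560) = 76.2 mm.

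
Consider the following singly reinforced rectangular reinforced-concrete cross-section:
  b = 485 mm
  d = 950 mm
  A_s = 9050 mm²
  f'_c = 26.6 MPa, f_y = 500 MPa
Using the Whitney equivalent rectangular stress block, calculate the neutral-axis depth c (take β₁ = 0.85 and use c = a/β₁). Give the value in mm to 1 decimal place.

T = A_s f_y = 9050 × 500 = 4525000 N = 4525 kN.
Setting C = 0.85 f'_c a b equal to T: a = 4525000/(0.85 × 26.6 × 485) = 412.645 mm.
With β₁ = 0.85, c = a/β₁ = 412.645/0.85 = 485.5 mm.

c ≈ 485.5 mm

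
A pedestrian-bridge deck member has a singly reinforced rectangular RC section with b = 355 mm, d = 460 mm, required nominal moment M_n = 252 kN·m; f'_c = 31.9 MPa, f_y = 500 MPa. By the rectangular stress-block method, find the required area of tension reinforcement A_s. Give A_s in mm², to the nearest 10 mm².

A_s ≈ 1170 mm²

With M_n = 0.85 f'_c a b (d − a/2), solve the quadratic for a:
a = d − √(d² − 2M_n/(0.85 f'_c b)) = 460 − √(460² − 2 × 252×10⁶/(0.85 × 31.9 × 355)) = 60.95 mm.
A_s = 0.85 f'_c a b / f_y = 0.85 × 31.9 × 60.95 × 355 / 500 = 1173.4 mm².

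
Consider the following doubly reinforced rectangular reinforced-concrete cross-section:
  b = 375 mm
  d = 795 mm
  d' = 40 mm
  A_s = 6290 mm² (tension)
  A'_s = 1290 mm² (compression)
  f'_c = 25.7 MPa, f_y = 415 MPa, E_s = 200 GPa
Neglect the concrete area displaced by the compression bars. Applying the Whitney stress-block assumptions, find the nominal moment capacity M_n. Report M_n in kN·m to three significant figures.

Assume both tension and compression steel yield.
Net tension couple steel: A_s − A'_s = 5000 mm².
a = (A_s − A'_s) f_y / (0.85 f'_c b) = 2075000/(0.85 × 25.7 × 375) = 253.30 mm.
c = a/β₁ = 253.30/0.85 = 298.00 mm; ε'_s = 0.003(c − d')/c = 0.0026 ≥ f_y/E_s = 0.0021, so compression steel does yield.
M_n = (A_s − A'_s) f_y (d − a/2) + A'_s f_y (d − d') = [2075000 × (795 − 126.65) + 535350 × (795 − 40)] × 10⁻⁶ = 1386.83 + 404.19 = 1791.02 kN·m.

M_n ≈ 1790 kN·m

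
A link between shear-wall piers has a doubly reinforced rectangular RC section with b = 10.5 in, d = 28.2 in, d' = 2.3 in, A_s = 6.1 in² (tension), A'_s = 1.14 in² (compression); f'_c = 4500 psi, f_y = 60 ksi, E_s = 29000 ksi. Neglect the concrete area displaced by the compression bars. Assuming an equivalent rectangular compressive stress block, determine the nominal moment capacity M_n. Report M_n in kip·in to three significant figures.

M_n ≈ 9060 kip·in

Assume both steels yield.
a = (A_s − A'_s) f_y/(0.85 f'_c b) = (6.1 − 1.14) × 60/(0.85 × 4.5 × 10.5) = 7.410 in.
c = a/β₁ = 7.410/0.825 = 8.982 in; ε'_s = 0.003(c − d')/c = 0.0022 ≥ ε_y = 0.0021, so the compression steel yields.
M_n = (A_s − A'_s) f_y (d − a/2) + A'_s f_y (d − d') = 297.6 × (28.2 − 3.705) + 68.4 × (28.2 − 2.3) = 7289.7 + 1771.6 = 9061.3 kip·in.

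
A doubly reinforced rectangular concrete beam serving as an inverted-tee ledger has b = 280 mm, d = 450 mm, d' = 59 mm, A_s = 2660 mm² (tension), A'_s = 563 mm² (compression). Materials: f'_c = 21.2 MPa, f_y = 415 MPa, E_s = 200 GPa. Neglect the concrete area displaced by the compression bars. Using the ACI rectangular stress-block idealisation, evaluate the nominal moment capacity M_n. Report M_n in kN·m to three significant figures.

M_n ≈ 408 kN·m

Assume both tension and compression steel yield.
Net tension couple steel: A_s − A'_s = 2097 mm².
a = (A_s − A'_s) f_y / (0.85 f'_c b) = 870255/(0.85 × 21.2 × 280) = 172.48 mm.
c = a/β₁ = 172.48/0.85 = 202.92 mm; ε'_s = 0.003(c − d')/c = 0.0021 ≥ f_y/E_s = 0.0021, so compression steel does yield.
M_n = (A_s − A'_s) f_y (d − a/2) + A'_s f_y (d − d') = [870255 × (450 − 86.24) + 233645 × (450 − 59)] × 10⁻⁶ = 316.56 + 91.36 = 407.92 kN·m.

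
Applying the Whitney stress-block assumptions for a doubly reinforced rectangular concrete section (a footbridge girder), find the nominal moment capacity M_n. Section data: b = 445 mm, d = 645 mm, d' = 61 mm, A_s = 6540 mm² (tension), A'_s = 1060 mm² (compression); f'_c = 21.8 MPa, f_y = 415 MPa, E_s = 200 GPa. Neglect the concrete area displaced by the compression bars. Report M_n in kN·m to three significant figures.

M_n ≈ 1410 kN·m

Assume both tension and compression steel yield.
Net tension couple steel: A_s − A'_s = 5480 mm².
a = (A_s − A'_s) f_y / (0.85 f'_c b) = 2274200/(0.85 × 21.8 × 445) = 275.80 mm.
c = a/β₁ = 275.80/0.85 = 324.47 mm; ε'_s = 0.003(c − d')/c = 0.0024 ≥ f_y/E_s = 0.0021, so compression steel does yield.
M_n = (A_s − A'_s) f_y (d − a/2) + A'_s f_y (d − d') = [2274200 × (645 − 137.9) + 439900 × (645 − 61)] × 10⁻⁶ = 1153.25 + 256.90 = 1410.15 kN·m.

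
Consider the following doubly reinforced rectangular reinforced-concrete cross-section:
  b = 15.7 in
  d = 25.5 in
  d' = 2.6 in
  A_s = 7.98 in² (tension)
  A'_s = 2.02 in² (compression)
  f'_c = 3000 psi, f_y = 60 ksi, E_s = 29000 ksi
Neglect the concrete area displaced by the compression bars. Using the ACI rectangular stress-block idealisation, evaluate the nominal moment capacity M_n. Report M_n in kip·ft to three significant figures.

Assume both steels yield.
a = (A_s − A'_s) f_y/(0.85 f'_c b) = (7.98 − 2.02) × 60/(0.85 × 3 × 15.7) = 8.932 in.
c = a/β₁ = 8.932/0.85 = 10.508 in; ε'_s = 0.003(c − d')/c = 0.0023 ≥ ε_y = 0.0021, so the compression steel yields.
M_n = (A_s − A'_s) f_y (d − a/2) + A'_s f_y (d − d') = 357.6 × (25.5 − 4.466) + 121.2 × (25.5 − 2.6) = 7521.8 + 2775.5 = 10297.3 kip·in = 10297.3/12 = 858.11 kip·ft.

M_n ≈ 858 kip·ft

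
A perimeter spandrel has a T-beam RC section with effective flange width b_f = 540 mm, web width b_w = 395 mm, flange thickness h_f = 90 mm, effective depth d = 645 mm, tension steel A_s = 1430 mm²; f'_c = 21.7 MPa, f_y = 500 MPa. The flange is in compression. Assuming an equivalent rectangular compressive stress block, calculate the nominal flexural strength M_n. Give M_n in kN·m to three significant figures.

M_n ≈ 436 kN·m

Tension: T = A_s f_y = 1430 × 500 = 715000 N.
Try a within the flange: a = T/(0.85 f'_c b_f) = 715000/(0.85 × 21.7 × 540) = 71.78 mm.
Since a = 71.78 ≤ h_f = 90 mm, the stress block lies entirely in the flange; analyse as a rectangular beam of width b_f.
M_n = T(d − a/2) = 715000 × (645 − 35.89) = 435.51 × 10⁶ N·mm.
M_n = 435.51 kN·m.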